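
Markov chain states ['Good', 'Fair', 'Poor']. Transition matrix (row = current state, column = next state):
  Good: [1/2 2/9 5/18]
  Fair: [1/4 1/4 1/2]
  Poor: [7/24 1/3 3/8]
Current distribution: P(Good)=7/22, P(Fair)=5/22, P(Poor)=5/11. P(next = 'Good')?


P(next=Good) = Σᵢ P(now=i)×P(i→Good)
= 7/22×1/2 + 5/22×1/4 + 5/11×7/24
= 7/44 + 5/88 + 35/264 = 23/66

P = 23/66 ≈ 0.3485


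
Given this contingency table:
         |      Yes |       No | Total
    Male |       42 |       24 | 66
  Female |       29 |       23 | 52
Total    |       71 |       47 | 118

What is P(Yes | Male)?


P(Yes | Male) = 42/(42+24) = 42/66 = 7/11

P(Yes|Male) = 7/11 ≈ 63.64%


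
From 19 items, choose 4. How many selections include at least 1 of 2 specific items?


Complement: C(19,4) - C(17,4) = 3876 - 2380 = 1496

1496


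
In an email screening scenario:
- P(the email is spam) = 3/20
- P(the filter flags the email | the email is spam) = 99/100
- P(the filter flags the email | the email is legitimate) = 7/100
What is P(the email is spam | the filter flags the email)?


Using Bayes' theorem:
P(A|B) = P(B|A)·P(A) / P(B)

P(the filter flags the email) = 99/100 × 3/20 + 7/100 × 17/20
= 297/2000 + 119/2000 = 26/125

P(the email is spam|the filter flags the email) = (297/2000) / (26/125) = 297/416

P(the email is spam|the filter flags the email) = 297/416 ≈ 71.39%


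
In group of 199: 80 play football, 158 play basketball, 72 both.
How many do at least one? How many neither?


|A∪B| = 80+158-72 = 166
Neither = 199-166 = 33

At least one: 166; Neither: 33


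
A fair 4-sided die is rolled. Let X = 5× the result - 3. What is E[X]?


E[die] = (1+4)/2 = 5/2
E[X] = 5×5/2 - 3 = 19/2

E[X] = 19/2


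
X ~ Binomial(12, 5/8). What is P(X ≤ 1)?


P(X ≤ 1) = Σ P(X=i) for i=0..1
P(X=0) = 531441/68719476736
P(X=1) = 2657205/17179869184
Sum = 11160261/68719476736

P(X ≤ 1) = 11160261/68719476736 ≈ 0.02%


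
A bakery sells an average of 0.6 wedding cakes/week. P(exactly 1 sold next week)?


Poisson(λ=0.6): P(X=1) = e^(-λ)×λ^k/k!
= e^(-0.6) × 0.6^1 / 1!
≈ 0.5488116361 × 0.6 / 1 ≈ 0.329287

P(X=1) ≈ 0.329287 ≈ 32.93%


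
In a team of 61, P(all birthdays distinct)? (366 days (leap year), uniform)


P(all different) = Π(366-i)/366 for i=0..60
= (366/366)×(365/366)×...×(306/366)
= 0.004988

P ≈ 0.0050 ≈ 0.50%


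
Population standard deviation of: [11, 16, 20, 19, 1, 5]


Mean = 72/6 = 12
  (11-12)²=1
  (16-12)²=16
  (20-12)²=64
  (19-12)²=49
  (1-12)²=121
  (5-12)²=49
Σ(x-μ)² = 300
σ² = 300/6 = 50

σ = √(50) ≈ 7.0711


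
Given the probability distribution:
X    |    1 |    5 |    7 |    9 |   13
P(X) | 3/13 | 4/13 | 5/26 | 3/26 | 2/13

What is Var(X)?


E[X] = 80/13
E[X²] = 685/13
Var(X) = E[X²] - (E[X])² = 685/13 - 6400/169 = 2505/169

Var(X) = 2505/169 ≈ 14.8225


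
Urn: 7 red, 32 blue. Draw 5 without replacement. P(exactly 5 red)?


Hypergeometric: C(7,5)×C(32,0)/C(39,5)
= 21×1/575757 = 1/27417

P(X=5) = 1/27417 ≈ 0.00%


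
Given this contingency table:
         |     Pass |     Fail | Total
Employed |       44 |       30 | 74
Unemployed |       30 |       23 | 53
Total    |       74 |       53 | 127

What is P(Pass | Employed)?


P(Pass | Employed) = 44/(44+30) = 44/74 = 22/37

P(Pass|Employed) = 22/37 ≈ 59.46%


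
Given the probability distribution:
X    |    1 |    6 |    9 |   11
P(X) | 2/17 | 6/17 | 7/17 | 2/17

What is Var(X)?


E[X] = 123/17
E[X²] = 1027/17
Var(X) = E[X²] - (E[X])² = 1027/17 - 15129/289 = 2330/289

Var(X) = 2330/289 ≈ 8.0623


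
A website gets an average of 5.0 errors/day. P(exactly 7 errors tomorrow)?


Poisson(λ=5.0): P(X=7) = e^(-λ)×λ^k/k!
= e^(-5.0) × 5.0^7 / 7!
≈ 0.006737946999 × 78125 / 5040 ≈ 0.104445

P(X=7) ≈ 0.104445 ≈ 10.44%


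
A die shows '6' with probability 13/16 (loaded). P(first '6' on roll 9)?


Geometric: P(X=9) = (1-p)^(k-1)×p = (3/16)^8×13/16 = 85293/68719476736

P(X=9) = 85293/68719476736 ≈ 0.00%


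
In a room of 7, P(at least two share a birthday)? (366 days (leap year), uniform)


P(all different) = Π(366-i)/366 for i=0..6
= 0.943914
P(match) = 1 - 0.943914 = 0.056086

P ≈ 0.0561 ≈ 5.61%


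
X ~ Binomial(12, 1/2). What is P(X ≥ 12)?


P(X ≥ 12) = Σ P(X=i) for i=12..12
P(X=12) = 1/4096
Sum = 1/4096

P(X ≥ 12) = 1/4096 ≈ 0.02%


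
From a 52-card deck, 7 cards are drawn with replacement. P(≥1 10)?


P(not a 10) = 48/52 = 12/13
P(none in 7 draws) = (12/13)^7 = 35831808/62748517
P(≥1 10) = 1 - 35831808/62748517 = 26916709/62748517

P = 26916709/62748517 ≈ 42.90%


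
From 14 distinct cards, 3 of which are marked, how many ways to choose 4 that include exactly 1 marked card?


Choose 1 of the 3 marked cards and 3 of the other 11 cards:
C(3,1)×C(11,3) = 3×165 = 495

495


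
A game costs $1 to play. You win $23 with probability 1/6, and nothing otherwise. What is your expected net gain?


E[gain] = (23-1)×1/6 + (-1)×5/6
= 11/3 - 5/6 = 17/6

Expected net gain = $17/6 ≈ $2.83


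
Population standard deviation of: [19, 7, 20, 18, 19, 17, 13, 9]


Mean = 122/8 = 61/4
  (19-61/4)²=225/16
  (7-61/4)²=1089/16
  (20-61/4)²=361/16
  (18-61/4)²=121/16
  (19-61/4)²=225/16
  (17-61/4)²=49/16
  (13-61/4)²=81/16
  (9-61/4)²=625/16
Σ(x-μ)² = 347/2
σ² = (347/2)/8 = 347/16

σ = √(347/16) ≈ 4.6570


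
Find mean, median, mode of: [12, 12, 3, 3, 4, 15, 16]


Sorted: [3, 3, 4, 12, 12, 15, 16]
Mean = 65/7
Median = 12
Freq: {12: 2, 3: 2, 4: 1, 15: 1, 16: 1}
Mode: [3, 12]

Mean=65/7, Median=12, Mode=[3, 12]


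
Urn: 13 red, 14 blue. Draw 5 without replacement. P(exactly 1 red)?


Hypergeometric: C(13,1)×C(14,4)/C(27,5)
= 13×1001/80730 = 1001/6210

P(X=1) = 1001/6210 ≈ 16.12%


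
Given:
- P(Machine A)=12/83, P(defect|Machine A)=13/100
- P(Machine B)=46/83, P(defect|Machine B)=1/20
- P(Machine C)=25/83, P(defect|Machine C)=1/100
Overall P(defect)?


P(B) = Σ P(B|Aᵢ)×P(Aᵢ)
  13/100×12/83 = 39/2075
  1/20×46/83 = 23/830
  1/100×25/83 = 1/332
Sum = 411/8300

P(defect) = 411/8300 ≈ 4.95%


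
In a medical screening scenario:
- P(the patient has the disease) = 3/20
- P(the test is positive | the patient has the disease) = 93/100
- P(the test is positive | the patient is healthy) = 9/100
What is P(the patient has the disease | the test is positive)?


Using Bayes' theorem:
P(A|B) = P(B|A)·P(A) / P(B)

P(the test is positive) = 93/100 × 3/20 + 9/100 × 17/20
= 279/2000 + 153/2000 = 27/125

P(the patient has the disease|the test is positive) = (279/2000) / (27/125) = 31/48

P(the patient has the disease|the test is positive) = 31/48 ≈ 64.58%


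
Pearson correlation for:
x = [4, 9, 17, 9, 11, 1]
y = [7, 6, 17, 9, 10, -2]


n=6, Σx=51, Σy=47, Σxy=560, Σx²=589, Σy²=559
r = (6×560 - 51×47)/√((6×589 - 51²)(6×559 - 47²))
= 963/√(933×1145) = 963/√1068285 ≈ 963/1033.5787 ≈ 0.9317

r ≈ 0.9317


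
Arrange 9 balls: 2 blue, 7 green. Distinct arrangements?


9!/(2!×7!) = 36

36


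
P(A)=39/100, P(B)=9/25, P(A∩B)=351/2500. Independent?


P(A)×P(B) = 351/2500
P(A∩B) = 351/2500
Equal ✓ → Independent

Yes, independent


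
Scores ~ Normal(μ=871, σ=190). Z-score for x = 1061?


z = (x - μ)/σ = (1061 - 871)/190 = 1.0

z = 1.0


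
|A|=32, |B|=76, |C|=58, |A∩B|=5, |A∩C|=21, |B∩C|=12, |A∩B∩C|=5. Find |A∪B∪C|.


|A∪B∪C| = 32+76+58-5-21-12+5 = 133

|A∪B∪C| = 133


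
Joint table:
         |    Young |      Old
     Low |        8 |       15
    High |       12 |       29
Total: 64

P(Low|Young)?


P(Low|Young) = 8/(8+12) = 8/20 = 2/5

P = 2/5 ≈ 40.00%


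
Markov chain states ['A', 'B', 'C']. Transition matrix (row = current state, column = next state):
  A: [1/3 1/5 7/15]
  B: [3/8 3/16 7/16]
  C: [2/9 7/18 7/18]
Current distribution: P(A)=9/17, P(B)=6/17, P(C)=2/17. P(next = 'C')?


P(next=C) = Σᵢ P(now=i)×P(i→C)
= 9/17×7/15 + 6/17×7/16 + 2/17×7/18
= 21/85 + 21/136 + 7/153 = 161/360

P = 161/360 ≈ 0.4472


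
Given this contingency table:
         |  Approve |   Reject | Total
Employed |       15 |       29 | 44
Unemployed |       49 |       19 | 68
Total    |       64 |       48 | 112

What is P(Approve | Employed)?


P(Approve | Employed) = 15/(15+29) = 15/44

P(Approve|Employed) = 15/44 ≈ 34.09%


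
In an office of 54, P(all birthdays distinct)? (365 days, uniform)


P(all different) = Π(365-i)/365 for i=0..53
= (365/365)×(364/365)×...×(312/365)
= 0.016123

P ≈ 0.0161 ≈ 1.61%


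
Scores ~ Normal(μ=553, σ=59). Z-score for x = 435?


z = (x - μ)/σ = (435 - 553)/59 = -2.0

z = -2.0


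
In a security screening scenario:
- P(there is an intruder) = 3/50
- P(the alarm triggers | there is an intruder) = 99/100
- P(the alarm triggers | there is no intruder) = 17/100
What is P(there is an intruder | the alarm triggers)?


Using Bayes' theorem:
P(A|B) = P(B|A)·P(A) / P(B)

P(the alarm triggers) = 99/100 × 3/50 + 17/100 × 47/50
= 297/5000 + 799/5000 = 137/625

P(there is an intruder|the alarm triggers) = (297/5000) / (137/625) = 297/1096

P(there is an intruder|the alarm triggers) = 297/1096 ≈ 27.10%


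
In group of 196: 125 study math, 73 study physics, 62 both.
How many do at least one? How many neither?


|A∪B| = 125+73-62 = 136
Neither = 196-136 = 60

At least one: 136; Neither: 60


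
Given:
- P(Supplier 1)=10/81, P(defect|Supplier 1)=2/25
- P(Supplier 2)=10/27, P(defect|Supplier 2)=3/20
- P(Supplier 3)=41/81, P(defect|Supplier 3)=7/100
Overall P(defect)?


P(B) = Σ P(B|Aᵢ)×P(Aᵢ)
  2/25×10/81 = 4/405
  3/20×10/27 = 1/18
  7/100×41/81 = 287/8100
Sum = 817/8100

P(defect) = 817/8100 ≈ 10.09%


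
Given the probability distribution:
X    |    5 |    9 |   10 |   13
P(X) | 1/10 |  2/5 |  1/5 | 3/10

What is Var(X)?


E[X] = 10
E[X²] = 528/5
Var(X) = E[X²] - (E[X])² = 528/5 - 100 = 28/5

Var(X) = 28/5 ≈ 5.6000


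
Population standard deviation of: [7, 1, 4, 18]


Mean = 30/4 = 15/2
  (7-15/2)²=1/4
  (1-15/2)²=169/4
  (4-15/2)²=49/4
  (18-15/2)²=441/4
Σ(x-μ)² = 165
σ² = 165/4

σ = √(165/4) ≈ 6.4226


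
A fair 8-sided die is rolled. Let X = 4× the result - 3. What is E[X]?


E[die] = (1+8)/2 = 9/2
E[X] = 4×9/2 - 3 = 15

E[X] = 15


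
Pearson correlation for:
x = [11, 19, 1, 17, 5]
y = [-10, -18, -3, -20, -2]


n=5, Σx=53, Σy=-53, Σxy=-805, Σx²=797, Σy²=837
r = (5×(-805) - 53×(-53))/√((5×797 - 53²)(5×837 - (-53)²))
= -1216/√(1176×1376) = -1216/√1618176 ≈ -1216/1272.0755 ≈ -0.9559

r ≈ -0.9559


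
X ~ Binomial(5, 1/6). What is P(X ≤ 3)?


P(X ≤ 3) = Σ P(X=i) for i=0..3
P(X=0) = 3125/7776
P(X=1) = 3125/7776
P(X=2) = 625/3888
P(X=3) = 125/3888
Sum = 3875/3888

P(X ≤ 3) = 3875/3888 ≈ 99.67%


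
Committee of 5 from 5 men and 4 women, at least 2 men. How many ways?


Count by #men:
  2M,3W: C(5,2)×C(4,3)=40
  3M,2W: C(5,3)×C(4,2)=60
  4M,1W: C(5,4)×C(4,1)=20
  5M,0W: C(5,5)×C(4,0)=1
Total = 121

121


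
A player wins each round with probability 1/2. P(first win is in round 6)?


Geometric: P(X=6) = (1-p)^(k-1)×p = (1/2)^5×1/2 = 1/64

P(X=6) = 1/64 ≈ 1.56%


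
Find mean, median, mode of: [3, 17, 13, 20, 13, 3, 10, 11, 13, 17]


Sorted: [3, 3, 10, 11, 13, 13, 13, 17, 17, 20]
Mean = 120/10 = 12
Median = 13
Freq: {3: 2, 17: 2, 13: 3, 20: 1, 10: 1, 11: 1}
Mode: [13]

Mean=12, Median=13, Mode=13


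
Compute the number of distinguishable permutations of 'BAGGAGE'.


Letters: 7, freq: {'B': 1, 'A': 2, 'G': 3, 'E': 1}
7!/(1!×2!×3!×1!) = 5040/12 = 420

420


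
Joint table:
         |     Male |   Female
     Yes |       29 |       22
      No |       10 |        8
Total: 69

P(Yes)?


P(Yes) = (29+22)/69 = 51/69 = 17/23

P(Yes) = 17/23 ≈ 73.91%


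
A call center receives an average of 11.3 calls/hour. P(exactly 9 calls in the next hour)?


Poisson(λ=11.3): P(X=9) = e^(-λ)×λ^k/k!
= e^(-11.3) × 11.3^9 / 9!
≈ 1.237292426e-05 × 3004041937.98 / 362880 ≈ 0.102427

P(X=9) ≈ 0.102427 ≈ 10.24%


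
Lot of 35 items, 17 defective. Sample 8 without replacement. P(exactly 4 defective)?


Hypergeometric: C(17,4)×C(18,4)/C(35,8)
= 2380×3060/23535820 = 3060/9889

P(X=4) = 3060/9889 ≈ 30.94%


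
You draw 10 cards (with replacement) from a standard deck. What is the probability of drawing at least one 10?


P(not a 10) = 48/52 = 12/13
P(none in 10 draws) = (12/13)^10 = 61917364224/137858491849
P(≥1 10) = 1 - 61917364224/137858491849 = 75941127625/137858491849

P = 75941127625/137858491849 ≈ 55.09%


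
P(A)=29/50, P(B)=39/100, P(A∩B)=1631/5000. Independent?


P(A)×P(B) = 1131/5000
P(A∩B) = 1631/5000
Not equal → NOT independent

No, not independent


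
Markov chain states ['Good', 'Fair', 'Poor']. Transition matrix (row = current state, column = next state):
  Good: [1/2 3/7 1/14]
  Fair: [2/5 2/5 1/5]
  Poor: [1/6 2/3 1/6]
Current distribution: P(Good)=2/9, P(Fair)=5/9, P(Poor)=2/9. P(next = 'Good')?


P(next=Good) = Σᵢ P(now=i)×P(i→Good)
= 2/9×1/2 + 5/9×2/5 + 2/9×1/6
= 1/9 + 2/9 + 1/27 = 10/27

P = 10/27 ≈ 0.3704


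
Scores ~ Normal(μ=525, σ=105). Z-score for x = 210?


z = (x - μ)/σ = (210 - 525)/105 = -3.0

z = -3.0


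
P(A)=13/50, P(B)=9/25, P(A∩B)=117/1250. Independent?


P(A)×P(B) = 117/1250
P(A∩B) = 117/1250
Equal ✓ → Independent

Yes, independent


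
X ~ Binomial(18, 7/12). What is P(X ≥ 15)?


P(X ≥ 15) = Σ P(X=i) for i=15..18
P(X=15) = 10088568208628875/554652776685109248
P(X=16) = 14123995492080425/2958148142320582656
P(X=17) = 1163152569936035/1479074071160291328
P(X=18) = 1628413597910449/26623333280885243904
Sum = 79241549162458613/3327916660110655488

P(X ≥ 15) = 79241549162458613/3327916660110655488 ≈ 2.38%


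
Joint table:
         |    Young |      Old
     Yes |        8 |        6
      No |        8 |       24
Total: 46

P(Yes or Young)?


P(Yes∨Young) = P(Yes) + P(Young) - P(Yes∧Young)
= (14 + 16 - 8)/46 = 22/46 = 11/23

P = 11/23 ≈ 47.83%


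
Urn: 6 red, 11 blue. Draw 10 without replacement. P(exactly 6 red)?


Hypergeometric: C(6,6)×C(11,4)/C(17,10)
= 1×330/19448 = 15/884

P(X=6) = 15/884 ≈ 1.70%


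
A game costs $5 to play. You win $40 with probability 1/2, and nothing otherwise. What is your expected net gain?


E[gain] = (40-5)×1/2 + (-5)×1/2
= 35/2 - 5/2 = 15

Expected net gain = $15 ≈ $15.00


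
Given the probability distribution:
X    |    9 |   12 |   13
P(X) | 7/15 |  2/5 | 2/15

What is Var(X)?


E[X] = 161/15
E[X²] = 1769/15
Var(X) = E[X²] - (E[X])² = 1769/15 - 25921/225 = 614/225

Var(X) = 614/225 ≈ 2.7289


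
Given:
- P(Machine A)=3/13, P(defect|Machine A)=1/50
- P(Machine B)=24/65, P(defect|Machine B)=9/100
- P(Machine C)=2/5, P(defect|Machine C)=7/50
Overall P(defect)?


P(B) = Σ P(B|Aᵢ)×P(Aᵢ)
  1/50×3/13 = 3/650
  9/100×24/65 = 54/1625
  7/50×2/5 = 7/125
Sum = 61/650

P(defect) = 61/650 ≈ 9.38%


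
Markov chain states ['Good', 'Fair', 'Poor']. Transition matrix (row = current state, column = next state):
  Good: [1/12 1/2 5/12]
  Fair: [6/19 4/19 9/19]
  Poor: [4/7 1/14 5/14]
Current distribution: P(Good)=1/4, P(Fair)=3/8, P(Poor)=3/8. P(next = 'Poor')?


P(next=Poor) = Σᵢ P(now=i)×P(i→Poor)
= 1/4×5/12 + 3/8×9/19 + 3/8×5/14
= 5/48 + 27/152 + 15/112 = 1327/3192

P = 1327/3192 ≈ 0.4157


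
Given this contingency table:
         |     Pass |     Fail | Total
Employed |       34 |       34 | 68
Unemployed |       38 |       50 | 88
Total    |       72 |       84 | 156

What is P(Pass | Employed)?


P(Pass | Employed) = 34/(34+34) = 34/68 = 1/2

P(Pass|Employed) = 1/2 ≈ 50.00%


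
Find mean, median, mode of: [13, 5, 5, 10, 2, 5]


Sorted: [2, 5, 5, 5, 10, 13]
Mean = 40/6 = 20/3
Median = 5
Freq: {13: 1, 5: 3, 10: 1, 2: 1}
Mode: [5]

Mean=20/3, Median=5, Mode=5


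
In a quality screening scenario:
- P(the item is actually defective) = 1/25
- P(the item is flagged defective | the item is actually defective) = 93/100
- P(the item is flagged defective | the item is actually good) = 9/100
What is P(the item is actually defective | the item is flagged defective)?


Using Bayes' theorem:
P(A|B) = P(B|A)·P(A) / P(B)

P(the item is flagged defective) = 93/100 × 1/25 + 9/100 × 24/25
= 93/2500 + 54/625 = 309/2500

P(the item is actually defective|the item is flagged defective) = (93/2500) / (309/2500) = 31/103

P(the item is actually defective|the item is flagged defective) = 31/103 ≈ 30.10%


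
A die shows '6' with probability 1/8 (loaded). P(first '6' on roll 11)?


Geometric: P(X=11) = (1-p)^(k-1)×p = (7/8)^10×1/8 = 282475249/8589934592

P(X=11) = 282475249/8589934592 ≈ 3.29%


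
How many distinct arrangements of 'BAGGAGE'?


Letters: 7, freq: {'B': 1, 'A': 2, 'G': 3, 'E': 1}
7!/(1!×2!×3!×1!) = 5040/12 = 420

420


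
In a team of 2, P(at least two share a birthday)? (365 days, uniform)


P(all different) = Π(365-i)/365 for i=0..1
= 0.997260
P(match) = 1 - 0.997260 = 0.002740

P ≈ 0.0027 ≈ 0.27%


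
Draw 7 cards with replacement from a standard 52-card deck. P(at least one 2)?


P(not a 2) = 48/52 = 12/13
P(none in 7 draws) = (12/13)^7 = 35831808/62748517
P(≥1 2) = 1 - 35831808/62748517 = 26916709/62748517

P = 26916709/62748517 ≈ 42.90%


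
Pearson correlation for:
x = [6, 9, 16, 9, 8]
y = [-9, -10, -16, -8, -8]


n=5, Σx=48, Σy=-51, Σxy=-536, Σx²=518, Σy²=565
r = (5×(-536) - 48×(-51))/√((5×518 - 48²)(5×565 - (-51)²))
= -232/√(286×224) = -232/√64064 ≈ -232/253.1087 ≈ -0.9166

r ≈ -0.9166


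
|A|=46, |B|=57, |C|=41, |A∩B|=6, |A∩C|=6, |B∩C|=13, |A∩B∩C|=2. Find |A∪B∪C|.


|A∪B∪C| = 46+57+41-6-6-13+2 = 121

|A∪B∪C| = 121


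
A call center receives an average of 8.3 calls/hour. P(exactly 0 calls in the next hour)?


Poisson(λ=8.3): P(X=0) = e^(-λ)×λ^k/k!
= e^(-8.3) × 8.3^0 / 0!
≈ 0.0002485168271 × 1 / 1 ≈ 0.000249

P(X=0) ≈ 0.000249 ≈ 0.02%


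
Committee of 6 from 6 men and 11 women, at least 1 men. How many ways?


Count by #men:
  1M,5W: C(6,1)×C(11,5)=2772
  2M,4W: C(6,2)×C(11,4)=4950
  3M,3W: C(6,3)×C(11,3)=3300
  4M,2W: C(6,4)×C(11,2)=825
  5M,1W: C(6,5)×C(11,1)=66
  6M,0W: C(6,6)×C(11,0)=1
Total = 11914

11914


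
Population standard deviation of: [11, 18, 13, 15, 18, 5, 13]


Mean = 93/7
  (11-93/7)²=256/49
  (18-93/7)²=1089/49
  (13-93/7)²=4/49
  (15-93/7)²=144/49
  (18-93/7)²=1089/49
  (5-93/7)²=3364/49
  (13-93/7)²=4/49
Σ(x-μ)² = 850/7
σ² = (850/7)/7 = 850/49

σ = √(850/49) ≈ 4.1650


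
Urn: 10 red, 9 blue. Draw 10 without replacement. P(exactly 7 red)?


Hypergeometric: C(10,7)×C(9,3)/C(19,10)
= 120×84/92378 = 5040/46189

P(X=7) = 5040/46189 ≈ 10.91%


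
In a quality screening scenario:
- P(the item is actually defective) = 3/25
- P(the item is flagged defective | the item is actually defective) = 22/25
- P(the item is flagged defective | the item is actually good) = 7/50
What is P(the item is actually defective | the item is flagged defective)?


Using Bayes' theorem:
P(A|B) = P(B|A)·P(A) / P(B)

P(the item is flagged defective) = 22/25 × 3/25 + 7/50 × 22/25
= 66/625 + 77/625 = 143/625

P(the item is actually defective|the item is flagged defective) = (66/625) / (143/625) = 6/13

P(the item is actually defective|the item is flagged defective) = 6/13 ≈ 46.15%


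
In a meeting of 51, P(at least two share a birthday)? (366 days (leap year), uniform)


P(all different) = Π(366-i)/366 for i=0..50
= 0.025839
P(match) = 1 - 0.025839 = 0.974161

P ≈ 0.9742 ≈ 97.42%


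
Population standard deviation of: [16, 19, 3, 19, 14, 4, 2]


Mean = 77/7 = 11
  (16-11)²=25
  (19-11)²=64
  (3-11)²=64
  (19-11)²=64
  (14-11)²=9
  (4-11)²=49
  (2-11)²=81
Σ(x-μ)² = 356
σ² = 356/7

σ = √(356/7) ≈ 7.1314


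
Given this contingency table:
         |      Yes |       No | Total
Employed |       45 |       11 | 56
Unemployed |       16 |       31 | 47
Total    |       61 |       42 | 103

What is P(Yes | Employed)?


P(Yes | Employed) = 45/(45+11) = 45/56

P(Yes|Employed) = 45/56 ≈ 80.36%


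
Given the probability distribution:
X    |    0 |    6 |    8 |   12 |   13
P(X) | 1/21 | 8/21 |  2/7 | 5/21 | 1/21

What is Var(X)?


E[X] = 169/21
E[X²] = 223/3
Var(X) = E[X²] - (E[X])² = 223/3 - 28561/441 = 4220/441

Var(X) = 4220/441 ≈ 9.5692


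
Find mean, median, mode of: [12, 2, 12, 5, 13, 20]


Sorted: [2, 5, 12, 12, 13, 20]
Mean = 64/6 = 32/3
Median = 12
Freq: {12: 2, 2: 1, 5: 1, 13: 1, 20: 1}
Mode: [12]

Mean=32/3, Median=12, Mode=12


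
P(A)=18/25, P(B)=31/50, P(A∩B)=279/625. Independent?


P(A)×P(B) = 279/625
P(A∩B) = 279/625
Equal ✓ → Independent

Yes, independent


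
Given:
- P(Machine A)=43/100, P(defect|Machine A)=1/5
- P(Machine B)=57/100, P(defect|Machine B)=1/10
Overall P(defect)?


P(B) = Σ P(B|Aᵢ)×P(Aᵢ)
  1/5×43/100 = 43/500
  1/10×57/100 = 57/1000
Sum = 143/1000

P(defect) = 143/1000 ≈ 14.30%


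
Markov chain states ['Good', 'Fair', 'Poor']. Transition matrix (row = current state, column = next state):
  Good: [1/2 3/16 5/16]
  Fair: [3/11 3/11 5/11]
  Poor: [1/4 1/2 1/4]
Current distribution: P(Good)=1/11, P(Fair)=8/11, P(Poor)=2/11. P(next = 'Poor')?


P(next=Poor) = Σᵢ P(now=i)×P(i→Poor)
= 1/11×5/16 + 8/11×5/11 + 2/11×1/4
= 5/176 + 40/121 + 1/22 = 783/1936

P = 783/1936 ≈ 0.4044


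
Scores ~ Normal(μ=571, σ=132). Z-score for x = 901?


z = (x - μ)/σ = (901 - 571)/132 = 2.5

z = 2.5


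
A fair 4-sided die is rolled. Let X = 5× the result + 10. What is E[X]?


E[die] = (1+4)/2 = 5/2
E[X] = 5×5/2 + 10 = 45/2

E[X] = 45/2


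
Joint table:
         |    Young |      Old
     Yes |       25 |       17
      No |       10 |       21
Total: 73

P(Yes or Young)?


P(Yes∨Young) = P(Yes) + P(Young) - P(Yes∧Young)
= (42 + 35 - 25)/73 = 52/73

P = 52/73 ≈ 71.23%


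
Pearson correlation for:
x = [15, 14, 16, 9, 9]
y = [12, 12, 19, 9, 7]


n=5, Σx=63, Σy=59, Σxy=796, Σx²=839, Σy²=779
r = (5×796 - 63×59)/√((5×839 - 63²)(5×779 - 59²))
= 263/√(226×414) = 263/√93564 ≈ 263/305.8823 ≈ 0.8598

r ≈ 0.8598


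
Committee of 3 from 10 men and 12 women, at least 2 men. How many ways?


Count by #men:
  2M,1W: C(10,2)×C(12,1)=540
  3M,0W: C(10,3)×C(12,0)=120
Total = 660

660


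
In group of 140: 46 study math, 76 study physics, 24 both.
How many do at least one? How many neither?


|A∪B| = 46+76-24 = 98
Neither = 140-98 = 42

At least one: 98; Neither: 42


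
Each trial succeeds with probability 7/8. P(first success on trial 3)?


Geometric: P(X=3) = (1-p)^(k-1)×p = (1/8)^2×7/8 = 7/512

P(X=3) = 7/512 ≈ 1.37%


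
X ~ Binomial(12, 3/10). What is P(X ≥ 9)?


P(X ≥ 9) = Σ P(X=i) for i=9..12
P(X=9) = 74263959/50000000000
P(X=10) = 95482233/500000000000
P(X=11) = 3720087/250000000000
P(X=12) = 531441/1000000000000
Sum = 338331087/200000000000

P(X ≥ 9) = 338331087/200000000000 ≈ 0.17%


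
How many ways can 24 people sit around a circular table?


Circular arrangements of 24 distinct objects: fix one position to break rotational symmetry.
(n-1)! = 23! = 25852016738884976640000

25852016738884976640000


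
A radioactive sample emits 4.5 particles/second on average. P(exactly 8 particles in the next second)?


Poisson(λ=4.5): P(X=8) = e^(-λ)×λ^k/k!
= e^(-4.5) × 4.5^8 / 8!
≈ 0.01110899654 × 168151.253906 / 40320 ≈ 0.046329

P(X=8) ≈ 0.046329 ≈ 4.63%


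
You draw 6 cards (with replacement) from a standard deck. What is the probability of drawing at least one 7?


P(not a 7) = 48/52 = 12/13
P(none in 6 draws) = (12/13)^6 = 2985984/4826809
P(≥1 7) = 1 - 2985984/4826809 = 1840825/4826809

P = 1840825/4826809 ≈ 38.14%


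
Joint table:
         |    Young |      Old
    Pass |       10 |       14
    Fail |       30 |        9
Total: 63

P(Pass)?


P(Pass) = (10+14)/63 = 24/63 = 8/21

P(Pass) = 8/21 ≈ 38.10%


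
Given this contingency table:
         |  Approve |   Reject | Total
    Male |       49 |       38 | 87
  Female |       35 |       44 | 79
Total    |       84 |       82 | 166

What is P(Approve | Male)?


P(Approve | Male) = 49/(49+38) = 49/87

P(Approve|Male) = 49/87 ≈ 56.32%


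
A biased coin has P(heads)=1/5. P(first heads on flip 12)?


Geometric: P(X=12) = (1-p)^(k-1)×p = (4/5)^11×1/5 = 4194304/244140625

P(X=12) = 4194304/244140625 ≈ 1.72%


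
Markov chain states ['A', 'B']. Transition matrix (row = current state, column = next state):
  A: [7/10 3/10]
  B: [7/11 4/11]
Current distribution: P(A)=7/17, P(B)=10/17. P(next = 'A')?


P(next=A) = Σᵢ P(now=i)×P(i→A)
= 7/17×7/10 + 10/17×7/11
= 49/170 + 70/187 = 1239/1870

P = 1239/1870 ≈ 0.6626


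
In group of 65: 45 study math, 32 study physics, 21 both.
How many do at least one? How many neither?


|A∪B| = 45+32-21 = 56
Neither = 65-56 = 9

At least one: 56; Neither: 9


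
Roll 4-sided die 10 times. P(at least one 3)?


P(no 3)^10 = (3/4)^10 = 59049/1048576
P(≥1) = 1 - 59049/1048576 = 989527/1048576

P = 989527/1048576 ≈ 94.37%


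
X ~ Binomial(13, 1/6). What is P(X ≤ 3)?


P(X ≤ 3) = Σ P(X=i) for i=0..3
P(X=0) = 1220703125/13060694016
P(X=1) = 3173828125/13060694016
P(X=2) = 634765625/2176782336
P(X=3) = 1396484375/6530347008
Sum = 5498046875/6530347008

P(X ≤ 3) = 5498046875/6530347008 ≈ 84.19%


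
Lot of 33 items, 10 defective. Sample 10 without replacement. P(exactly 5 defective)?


Hypergeometric: C(10,5)×C(23,5)/C(33,10)
= 252×33649/92561040 = 21413/233740

P(X=5) = 21413/233740 ≈ 9.16%


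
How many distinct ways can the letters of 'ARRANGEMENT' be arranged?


Letters: 11, freq: {'A': 2, 'R': 2, 'N': 2, 'G': 1, 'E': 2, 'M': 1, 'T': 1}
11!/(2!×2!×2!×1!×2!×1!×1!) = 39916800/16 = 2494800

2494800


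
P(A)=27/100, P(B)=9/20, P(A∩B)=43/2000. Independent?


P(A)×P(B) = 243/2000
P(A∩B) = 43/2000
Not equal → NOT independent

No, not independent


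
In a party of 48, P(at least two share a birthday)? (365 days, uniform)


P(all different) = Π(365-i)/365 for i=0..47
= 0.039402
P(match) = 1 - 0.039402 = 0.960598

P ≈ 0.9606 ≈ 96.06%


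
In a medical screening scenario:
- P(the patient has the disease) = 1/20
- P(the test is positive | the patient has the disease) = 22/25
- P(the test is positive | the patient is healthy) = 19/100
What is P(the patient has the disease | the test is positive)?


Using Bayes' theorem:
P(A|B) = P(B|A)·P(A) / P(B)

P(the test is positive) = 22/25 × 1/20 + 19/100 × 19/20
= 11/250 + 361/2000 = 449/2000

P(the patient has the disease|the test is positive) = (11/250) / (449/2000) = 88/449

P(the patient has the disease|the test is positive) = 88/449 ≈ 19.60%


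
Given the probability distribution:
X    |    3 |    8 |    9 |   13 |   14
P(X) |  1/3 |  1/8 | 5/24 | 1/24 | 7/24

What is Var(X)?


E[X] = 17/2
E[X²] = 1105/12
Var(X) = E[X²] - (E[X])² = 1105/12 - 289/4 = 119/6

Var(X) = 119/6 ≈ 19.8333


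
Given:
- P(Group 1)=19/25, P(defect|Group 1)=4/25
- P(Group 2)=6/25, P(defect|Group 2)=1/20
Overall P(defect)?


P(B) = Σ P(B|Aᵢ)×P(Aᵢ)
  4/25×19/25 = 76/625
  1/20×6/25 = 3/250
Sum = 167/1250

P(defect) = 167/1250 ≈ 13.36%


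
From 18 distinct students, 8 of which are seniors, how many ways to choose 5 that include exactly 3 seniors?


Choose 3 of the 8 seniors and 2 of the other 10 students:
C(8,3)×C(10,2) = 56×45 = 2520

2520


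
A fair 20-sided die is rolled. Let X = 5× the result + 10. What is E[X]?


E[die] = (1+20)/2 = 21/2
E[X] = 5×21/2 + 10 = 125/2

E[X] = 125/2


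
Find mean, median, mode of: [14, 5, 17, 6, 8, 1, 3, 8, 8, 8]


Sorted: [1, 3, 5, 6, 8, 8, 8, 8, 14, 17]
Mean = 78/10 = 39/5
Median = 8
Freq: {14: 1, 5: 1, 17: 1, 6: 1, 8: 4, 1: 1, 3: 1}
Mode: [8]

Mean=39/5, Median=8, Mode=8


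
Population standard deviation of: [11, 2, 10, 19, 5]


Mean = 47/5
  (11-47/5)²=64/25
  (2-47/5)²=1369/25
  (10-47/5)²=9/25
  (19-47/5)²=2304/25
  (5-47/5)²=484/25
Σ(x-μ)² = 846/5
σ² = (846/5)/5 = 846/25

σ = √(846/25) ≈ 5.8172


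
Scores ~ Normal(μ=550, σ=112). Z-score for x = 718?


z = (x - μ)/σ = (718 - 550)/112 = 1.5

z = 1.5


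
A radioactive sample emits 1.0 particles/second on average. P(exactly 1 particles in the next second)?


Poisson(λ=1.0): P(X=1) = e^(-λ)×λ^k/k!
= e^(-1.0) × 1.0^1 / 1!
≈ 0.3678794412 × 1 / 1 ≈ 0.367879

P(X=1) ≈ 0.367879 ≈ 36.79%


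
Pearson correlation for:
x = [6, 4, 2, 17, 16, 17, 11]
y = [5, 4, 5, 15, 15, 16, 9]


n=7, Σx=73, Σy=69, Σxy=922, Σx²=1011, Σy²=853
r = (7×922 - 73×69)/√((7×1011 - 73²)(7×853 - 69²))
= 1417/√(1748×1210) = 1417/√2115080 ≈ 1417/1454.3315 ≈ 0.9743

r ≈ 0.9743


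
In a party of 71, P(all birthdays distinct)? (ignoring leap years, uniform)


P(all different) = Π(365-i)/365 for i=0..70
= (365/365)×(364/365)×...×(295/365)
= 0.000679

P ≈ 0.0007 ≈ 0.07%


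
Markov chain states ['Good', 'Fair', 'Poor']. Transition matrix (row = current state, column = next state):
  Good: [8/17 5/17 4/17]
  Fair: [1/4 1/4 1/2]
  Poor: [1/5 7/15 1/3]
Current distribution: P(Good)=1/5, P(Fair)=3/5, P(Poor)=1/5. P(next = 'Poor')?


P(next=Poor) = Σᵢ P(now=i)×P(i→Poor)
= 1/5×4/17 + 3/5×1/2 + 1/5×1/3
= 4/85 + 3/10 + 1/15 = 211/510

P = 211/510 ≈ 0.4137


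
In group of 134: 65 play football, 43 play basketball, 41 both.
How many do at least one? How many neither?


|A∪B| = 65+43-41 = 67
Neither = 134-67 = 67

At least one: 67; Neither: 67


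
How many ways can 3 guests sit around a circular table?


Circular arrangements of 3 distinct objects: fix one position to break rotational symmetry.
(n-1)! = 2! = 2

2


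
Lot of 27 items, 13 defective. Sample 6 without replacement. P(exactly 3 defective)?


Hypergeometric: C(13,3)×C(14,3)/C(27,6)
= 286×364/296010 = 364/1035

P(X=3) = 364/1035 ≈ 35.17%


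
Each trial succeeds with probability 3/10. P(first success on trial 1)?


Geometric: P(X=1) = (1-p)^(k-1)×p = (7/10)^0×3/10 = 3/10

P(X=1) = 3/10 ≈ 30.00%


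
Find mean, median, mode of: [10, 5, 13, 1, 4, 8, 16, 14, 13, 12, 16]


Sorted: [1, 4, 5, 8, 10, 12, 13, 13, 14, 16, 16]
Mean = 112/11
Median = 12
Freq: {10: 1, 5: 1, 13: 2, 1: 1, 4: 1, 8: 1, 16: 2, 14: 1, 12: 1}
Mode: [13, 16]

Mean=112/11, Median=12, Mode=[13, 16]


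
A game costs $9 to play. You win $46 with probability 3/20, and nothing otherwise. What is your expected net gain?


E[gain] = (46-9)×3/20 + (-9)×17/20
= 111/20 - 153/20 = -21/10

Expected net gain = $-21/10 ≈ $-2.10


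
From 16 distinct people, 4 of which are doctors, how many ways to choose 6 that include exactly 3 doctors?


Choose 3 of the 4 doctors and 3 of the other 12 people:
C(4,3)×C(12,3) = 4×220 = 880

880


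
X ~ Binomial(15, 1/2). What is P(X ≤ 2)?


P(X ≤ 2) = Σ P(X=i) for i=0..2
P(X=0) = 1/32768
P(X=1) = 15/32768
P(X=2) = 105/32768
Sum = 121/32768

P(X ≤ 2) = 121/32768 ≈ 0.37%


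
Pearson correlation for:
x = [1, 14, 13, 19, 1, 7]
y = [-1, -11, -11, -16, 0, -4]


n=6, Σx=55, Σy=-43, Σxy=-630, Σx²=777, Σy²=515
r = (6×(-630) - 55×(-43))/√((6×777 - 55²)(6×515 - (-43)²))
= -1415/√(1637×1241) = -1415/√2031517 ≈ -1415/1425.3129 ≈ -0.9928

r ≈ -0.9928


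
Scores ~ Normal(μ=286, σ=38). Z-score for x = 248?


z = (x - μ)/σ = (248 - 286)/38 = -1.0

z = -1.0


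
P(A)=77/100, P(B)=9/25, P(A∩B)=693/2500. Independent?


P(A)×P(B) = 693/2500
P(A∩B) = 693/2500
Equal ✓ → Independent

Yes, independent


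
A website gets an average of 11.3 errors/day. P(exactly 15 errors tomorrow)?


Poisson(λ=11.3): P(X=15) = e^(-λ)×λ^k/k!
= e^(-11.3) × 11.3^15 / 15!
≈ 1.237292426e-05 × 6.2542703777e+15 / 1307674368000 ≈ 0.059177

P(X=15) ≈ 0.059177 ≈ 5.92%


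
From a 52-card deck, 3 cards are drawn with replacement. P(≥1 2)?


P(not a 2) = 48/52 = 12/13
P(none in 3 draws) = (12/13)^3 = 1728/2197
P(≥1 2) = 1 - 1728/2197 = 469/2197

P = 469/2197 ≈ 21.35%


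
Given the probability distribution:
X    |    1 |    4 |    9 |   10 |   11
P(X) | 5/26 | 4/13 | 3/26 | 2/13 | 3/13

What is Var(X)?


E[X] = 85/13
E[X²] = 751/13
Var(X) = E[X²] - (E[X])² = 751/13 - 7225/169 = 2538/169

Var(X) = 2538/169 ≈ 15.0178


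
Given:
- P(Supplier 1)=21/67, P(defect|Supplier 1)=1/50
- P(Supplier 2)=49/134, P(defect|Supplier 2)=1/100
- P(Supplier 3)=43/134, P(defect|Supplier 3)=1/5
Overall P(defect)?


P(B) = Σ P(B|Aᵢ)×P(Aᵢ)
  1/50×21/67 = 21/3350
  1/100×49/134 = 49/13400
  1/5×43/134 = 43/670
Sum = 993/13400

P(defect) = 993/13400 ≈ 7.41%


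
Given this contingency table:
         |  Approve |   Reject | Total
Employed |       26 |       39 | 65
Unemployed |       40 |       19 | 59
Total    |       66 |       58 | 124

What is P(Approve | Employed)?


P(Approve | Employed) = 26/(26+39) = 26/65 = 2/5

P(Approve|Employed) = 2/5 ≈ 40.00%


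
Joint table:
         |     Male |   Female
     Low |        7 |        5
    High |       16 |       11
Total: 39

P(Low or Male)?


P(Low∨Male) = P(Low) + P(Male) - P(Low∧Male)
= (12 + 23 - 7)/39 = 28/39

P = 28/39 ≈ 71.79%


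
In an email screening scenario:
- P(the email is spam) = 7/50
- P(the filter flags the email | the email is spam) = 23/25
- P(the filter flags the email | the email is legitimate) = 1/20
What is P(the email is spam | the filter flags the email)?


Using Bayes' theorem:
P(A|B) = P(B|A)·P(A) / P(B)

P(the filter flags the email) = 23/25 × 7/50 + 1/20 × 43/50
= 161/1250 + 43/1000 = 859/5000

P(the email is spam|the filter flags the email) = (161/1250) / (859/5000) = 644/859

P(the email is spam|the filter flags the email) = 644/859 ≈ 74.97%


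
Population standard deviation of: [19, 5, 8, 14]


Mean = 46/4 = 23/2
  (19-23/2)²=225/4
  (5-23/2)²=169/4
  (8-23/2)²=49/4
  (14-23/2)²=25/4
Σ(x-μ)² = 117
σ² = 117/4

σ = √(117/4) ≈ 5.4083


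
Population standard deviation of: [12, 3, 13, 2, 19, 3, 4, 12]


Mean = 68/8 = 17/2
  (12-17/2)²=49/4
  (3-17/2)²=121/4
  (13-17/2)²=81/4
  (2-17/2)²=169/4
  (19-17/2)²=441/4
  (3-17/2)²=121/4
  (4-17/2)²=81/4
  (12-17/2)²=49/4
Σ(x-μ)² = 278
σ² = 278/8 = 139/4

σ = √(139/4) ≈ 5.8949


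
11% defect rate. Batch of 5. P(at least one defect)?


P(all good) = (89/100)^5 = 5584059449/10000000000
P(≥1 defect) = 4415940551/10000000000

P = 4415940551/10000000000 ≈ 44.16%


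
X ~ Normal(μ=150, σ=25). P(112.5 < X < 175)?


z₁=(112.5-150)/25=-1.5, z₂=(175-150)/25=1.0
P = Φ(1.0) - Φ(-1.5) = 0.841345 - 0.066807 = 0.774538 ≈ 0.7745

P(112.5 < X < 175) ≈ 0.7745


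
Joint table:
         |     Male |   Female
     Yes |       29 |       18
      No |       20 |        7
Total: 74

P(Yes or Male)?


P(Yes∨Male) = P(Yes) + P(Male) - P(Yes∧Male)
= (47 + 49 - 29)/74 = 67/74

P = 67/74 ≈ 90.54%


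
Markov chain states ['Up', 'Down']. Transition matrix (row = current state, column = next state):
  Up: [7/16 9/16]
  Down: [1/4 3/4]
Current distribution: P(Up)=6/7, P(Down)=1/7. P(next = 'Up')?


P(next=Up) = Σᵢ P(now=i)×P(i→Up)
= 6/7×7/16 + 1/7×1/4
= 3/8 + 1/28 = 23/56

P = 23/56 ≈ 0.4107


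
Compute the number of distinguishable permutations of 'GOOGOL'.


Letters: 6, freq: {'G': 2, 'O': 3, 'L': 1}
6!/(2!×3!×1!) = 720/12 = 60

60


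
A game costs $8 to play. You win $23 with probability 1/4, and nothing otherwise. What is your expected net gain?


E[gain] = (23-8)×1/4 + (-8)×3/4
= 15/4 - 6 = -9/4

Expected net gain = $-9/4 ≈ $-2.25


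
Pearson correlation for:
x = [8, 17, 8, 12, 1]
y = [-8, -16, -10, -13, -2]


n=5, Σx=46, Σy=-49, Σxy=-574, Σx²=562, Σy²=593
r = (5×(-574) - 46×(-49))/√((5×562 - 46²)(5×593 - (-49)²))
= -616/√(694×564) = -616/√391416 ≈ -616/625.6325 ≈ -0.9846

r ≈ -0.9846


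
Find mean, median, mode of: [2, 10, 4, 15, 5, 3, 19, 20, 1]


Sorted: [1, 2, 3, 4, 5, 10, 15, 19, 20]
Mean = 79/9
Median = 5
Freq: {2: 1, 10: 1, 4: 1, 15: 1, 5: 1, 3: 1, 19: 1, 20: 1, 1: 1}
Mode: No mode

Mean=79/9, Median=5, Mode=No mode


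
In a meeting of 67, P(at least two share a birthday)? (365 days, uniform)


P(all different) = Π(365-i)/365 for i=0..66
= 0.001560
P(match) = 1 - 0.001560 = 0.998440

P ≈ 0.9984 ≈ 99.84%


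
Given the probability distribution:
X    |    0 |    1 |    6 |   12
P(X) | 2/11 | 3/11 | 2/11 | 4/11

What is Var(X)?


E[X] = 63/11
E[X²] = 651/11
Var(X) = E[X²] - (E[X])² = 651/11 - 3969/121 = 3192/121

Var(X) = 3192/121 ≈ 26.3802


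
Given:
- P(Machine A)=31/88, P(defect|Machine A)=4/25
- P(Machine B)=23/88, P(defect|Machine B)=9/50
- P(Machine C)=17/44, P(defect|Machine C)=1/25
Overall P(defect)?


P(B) = Σ P(B|Aᵢ)×P(Aᵢ)
  4/25×31/88 = 31/550
  9/50×23/88 = 207/4400
  1/25×17/44 = 17/1100
Sum = 523/4400

P(defect) = 523/4400 ≈ 11.89%


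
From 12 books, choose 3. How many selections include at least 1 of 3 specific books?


Complement: C(12,3) - C(9,3) = 220 - 84 = 136

136


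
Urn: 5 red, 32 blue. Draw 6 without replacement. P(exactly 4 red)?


Hypergeometric: C(5,4)×C(32,2)/C(37,6)
= 5×496/2324784 = 155/145299

P(X=4) = 155/145299 ≈ 0.11%


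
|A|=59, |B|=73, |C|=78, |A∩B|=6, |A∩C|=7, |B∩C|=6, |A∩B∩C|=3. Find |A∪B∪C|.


|A∪B∪C| = 59+73+78-6-7-6+3 = 194

|A∪B∪C| = 194


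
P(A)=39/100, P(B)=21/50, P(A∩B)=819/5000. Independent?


P(A)×P(B) = 819/5000
P(A∩B) = 819/5000
Equal ✓ → Independent

Yes, independent


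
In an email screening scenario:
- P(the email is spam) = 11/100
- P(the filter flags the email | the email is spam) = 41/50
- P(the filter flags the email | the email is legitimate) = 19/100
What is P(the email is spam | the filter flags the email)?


Using Bayes' theorem:
P(A|B) = P(B|A)·P(A) / P(B)

P(the filter flags the email) = 41/50 × 11/100 + 19/100 × 89/100
= 451/5000 + 1691/10000 = 2593/10000

P(the email is spam|the filter flags the email) = (451/5000) / (2593/10000) = 902/2593

P(the email is spam|the filter flags the email) = 902/2593 ≈ 34.79%


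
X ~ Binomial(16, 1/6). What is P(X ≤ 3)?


P(X ≤ 3) = Σ P(X=i) for i=0..3
P(X=0) = 152587890625/2821109907456
P(X=1) = 30517578125/176319369216
P(X=2) = 30517578125/117546246144
P(X=3) = 42724609375/176319369216
Sum = 2056884765625/2821109907456

P(X ≤ 3) = 2056884765625/2821109907456 ≈ 72.91%


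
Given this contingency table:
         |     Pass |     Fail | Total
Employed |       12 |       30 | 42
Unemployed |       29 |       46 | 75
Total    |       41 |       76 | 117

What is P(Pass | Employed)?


P(Pass | Employed) = 12/(12+30) = 12/42 = 2/7

P(Pass|Employed) = 2/7 ≈ 28.57%


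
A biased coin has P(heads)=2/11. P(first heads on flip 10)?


Geometric: P(X=10) = (1-p)^(k-1)×p = (9/11)^9×2/11 = 774840978/25937424601

P(X=10) = 774840978/25937424601 ≈ 2.99%


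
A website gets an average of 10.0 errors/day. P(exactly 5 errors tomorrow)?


Poisson(λ=10.0): P(X=5) = e^(-λ)×λ^k/k!
= e^(-10.0) × 10.0^5 / 5!
≈ 4.539992976e-05 × 100000 / 120 ≈ 0.037833

P(X=5) ≈ 0.037833 ≈ 3.78%


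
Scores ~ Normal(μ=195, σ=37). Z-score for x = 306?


z = (x - μ)/σ = (306 - 195)/37 = 3.0

z = 3.0


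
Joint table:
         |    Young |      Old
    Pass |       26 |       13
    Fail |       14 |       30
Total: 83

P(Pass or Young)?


P(Pass∨Young) = P(Pass) + P(Young) - P(Pass∧Young)
= (39 + 40 - 26)/83 = 53/83

P = 53/83 ≈ 63.86%
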